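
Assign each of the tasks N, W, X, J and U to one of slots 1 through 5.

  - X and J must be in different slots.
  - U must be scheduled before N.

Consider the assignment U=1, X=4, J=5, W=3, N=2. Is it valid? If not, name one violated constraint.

X and J must be in different slots — holds.
U must be scheduled before N — holds.

Yes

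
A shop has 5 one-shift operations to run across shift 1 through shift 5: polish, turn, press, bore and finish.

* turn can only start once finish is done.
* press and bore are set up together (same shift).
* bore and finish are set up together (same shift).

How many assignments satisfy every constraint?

50

Splitting on polish: it can be shift 1 (10), shift 2 (10), shift 3 (10), shift 4 (10), shift 5 (10). Listing each branch's schedules as (turn, press, bore, finish) by shift number:
polish=shift 1: (2,1,1,1) (3,1,1,1) (3,2,2,2) (4,1,1,1) (4,2,2,2) (4,3,3,3) (5,1,1,1) (5,2,2,2) (5,3,3,3) (5,4,4,4) — 10.
polish=shift 2: (2,1,1,1) (3,1,1,1) (3,2,2,2) (4,1,1,1) (4,2,2,2) (4,3,3,3) (5,1,1,1) (5,2,2,2) (5,3,3,3) (5,4,4,4) — 10.
polish=shift 3: (2,1,1,1) (3,1,1,1) (3,2,2,2) (4,1,1,1) (4,2,2,2) (4,3,3,3) (5,1,1,1) (5,2,2,2) (5,3,3,3) (5,4,4,4) — 10.
polish=shift 4: (2,1,1,1) (3,1,1,1) (3,2,2,2) (4,1,1,1) (4,2,2,2) (4,3,3,3) (5,1,1,1) (5,2,2,2) (5,3,3,3) (5,4,4,4) — 10.
polish=shift 5: (2,1,1,1) (3,1,1,1) (3,2,2,2) (4,1,1,1) (4,2,2,2) (4,3,3,3) (5,1,1,1) (5,2,2,2) (5,3,3,3) (5,4,4,4) — 10.
Summing: 10 + 10 + 10 + 10 + 10 = 50.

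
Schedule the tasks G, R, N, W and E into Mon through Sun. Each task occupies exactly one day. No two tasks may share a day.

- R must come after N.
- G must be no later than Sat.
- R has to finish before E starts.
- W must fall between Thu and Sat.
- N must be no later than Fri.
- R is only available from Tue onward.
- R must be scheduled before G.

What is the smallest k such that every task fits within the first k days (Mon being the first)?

The precedence chain requires at least 3 distinct days.
With at most 1 per day and 5 tasks, at least 5 days are needed.
W can't be placed before Thu — that is day 4 counting from Mon — so the schedule must run through at least 4 days.
5 works (last occupied day: Fri): for example E -> Fri; N -> Mon; G -> Wed; R -> Tue; W -> Thu.

5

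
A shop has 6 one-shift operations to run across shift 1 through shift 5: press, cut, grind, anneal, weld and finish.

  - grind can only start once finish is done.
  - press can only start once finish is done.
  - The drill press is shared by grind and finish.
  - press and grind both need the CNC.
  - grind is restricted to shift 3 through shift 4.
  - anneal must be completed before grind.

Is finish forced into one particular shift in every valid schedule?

No

finish can be shift 1 (e.g. anneal in shift 1, cut in shift 1, finish in shift 1, grind in shift 3, press in shift 2, weld in shift 1) or shift 2 (e.g. anneal=shift 1; cut=shift 1; grind=shift 3; press=shift 4; weld=shift 1; finish=shift 2).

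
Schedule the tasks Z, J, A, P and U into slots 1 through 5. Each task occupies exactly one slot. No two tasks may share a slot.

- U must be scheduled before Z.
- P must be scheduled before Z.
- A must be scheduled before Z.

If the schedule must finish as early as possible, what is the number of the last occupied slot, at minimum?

The precedence chain requires at least 2 distinct slots.
With at most 1 per slot and 5 tasks, at least 5 slots are needed.
5 works (last occupied slot: 5): for example Z -> 4, J -> 5, U -> 3, P -> 2, A -> 1.

5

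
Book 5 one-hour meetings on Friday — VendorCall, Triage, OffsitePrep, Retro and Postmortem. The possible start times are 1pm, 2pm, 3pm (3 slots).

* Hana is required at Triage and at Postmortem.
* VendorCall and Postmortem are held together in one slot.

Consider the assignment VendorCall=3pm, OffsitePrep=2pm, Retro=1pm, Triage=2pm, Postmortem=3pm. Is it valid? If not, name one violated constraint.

Yes

VendorCall and Postmortem are held together in one slot — holds.
Hana is required at Triage and at Postmortem — holds.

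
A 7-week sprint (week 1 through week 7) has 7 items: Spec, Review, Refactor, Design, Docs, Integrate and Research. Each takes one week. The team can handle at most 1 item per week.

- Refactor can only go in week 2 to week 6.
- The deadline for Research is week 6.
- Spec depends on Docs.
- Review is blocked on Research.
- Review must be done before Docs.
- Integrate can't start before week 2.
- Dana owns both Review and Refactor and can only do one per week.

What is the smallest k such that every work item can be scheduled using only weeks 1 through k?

7

The precedence chain requires at least 4 distinct weeks.
With at most 1 per week and 7 work items, at least 7 weeks are needed.
7 works (last occupied week: week 7): for example Refactor in week 2, Research in week 1, Review in week 4, Spec in week 6, Design in week 7, Docs in week 5, Integrate in week 3.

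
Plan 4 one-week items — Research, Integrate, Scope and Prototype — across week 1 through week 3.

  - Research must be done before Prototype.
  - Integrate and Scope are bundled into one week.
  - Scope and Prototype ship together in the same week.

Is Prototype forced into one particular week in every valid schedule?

No

Prototype can be week 2 (e.g. Integrate -> week 2; Research -> week 1; Scope -> week 2; Prototype -> week 2) or week 3 (e.g. Integrate -> week 3; Research -> week 1; Scope -> week 3; Prototype -> week 3).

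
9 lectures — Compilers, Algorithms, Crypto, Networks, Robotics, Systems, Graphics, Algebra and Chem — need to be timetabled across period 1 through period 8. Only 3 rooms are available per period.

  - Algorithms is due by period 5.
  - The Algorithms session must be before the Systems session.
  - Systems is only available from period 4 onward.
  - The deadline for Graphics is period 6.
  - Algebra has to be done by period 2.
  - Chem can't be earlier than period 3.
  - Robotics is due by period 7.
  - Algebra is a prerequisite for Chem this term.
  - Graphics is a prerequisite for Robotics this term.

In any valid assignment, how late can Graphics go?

Graphics's own window allows nothing later than period 6.
Graphics at period 6 is achievable: Chem in period 3, Systems in period 4, Robotics in period 7, Crypto in period 2, Algebra in period 1, Compilers in period 1, Networks in period 2, Algorithms in period 1, Graphics in period 6.

period 6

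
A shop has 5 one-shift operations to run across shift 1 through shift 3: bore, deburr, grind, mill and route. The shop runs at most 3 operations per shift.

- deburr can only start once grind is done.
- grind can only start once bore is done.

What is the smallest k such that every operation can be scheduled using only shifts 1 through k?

3 shifts

The precedence chain requires at least 3 distinct shifts.
With at most 3 per shift and 5 operations, at least 2 shifts are needed.
3 works (last occupied shift: shift 3): for example bore in shift 1; grind in shift 2; mill in shift 1; route in shift 1; deburr in shift 3.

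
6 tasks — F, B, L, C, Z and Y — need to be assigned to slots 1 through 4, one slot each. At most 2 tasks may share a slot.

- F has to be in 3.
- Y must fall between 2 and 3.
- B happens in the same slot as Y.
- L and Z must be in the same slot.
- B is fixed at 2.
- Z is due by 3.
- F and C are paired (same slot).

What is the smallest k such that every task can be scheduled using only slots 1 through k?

With at most 2 per slot and 6 tasks, at least 3 slots are needed.
F can't be placed before 3, so the schedule must run through at least slot 3.
3 works (last occupied slot: 3): for example Z in 1, C in 3, F in 3, L in 1, B in 2, Y in 2.

3 slots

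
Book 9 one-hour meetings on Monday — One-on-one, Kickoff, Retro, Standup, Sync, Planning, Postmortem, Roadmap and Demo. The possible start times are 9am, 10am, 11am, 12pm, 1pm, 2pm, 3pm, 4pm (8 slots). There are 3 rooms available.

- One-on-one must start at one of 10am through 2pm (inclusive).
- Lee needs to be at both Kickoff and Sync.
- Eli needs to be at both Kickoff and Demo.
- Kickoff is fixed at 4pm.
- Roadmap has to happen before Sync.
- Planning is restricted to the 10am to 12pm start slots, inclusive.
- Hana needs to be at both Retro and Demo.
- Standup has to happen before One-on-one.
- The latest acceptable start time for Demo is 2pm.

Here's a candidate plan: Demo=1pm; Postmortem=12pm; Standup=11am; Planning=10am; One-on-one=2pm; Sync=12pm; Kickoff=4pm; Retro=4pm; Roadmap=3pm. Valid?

Standup has to happen before One-on-one — holds.
Eli needs to be at both Kickoff and Demo — holds.
Kickoff is fixed at 4pm — holds.
Hana needs to be at both Retro and Demo — holds.
Lee needs to be at both Kickoff and Sync — holds.
There are 3 rooms available — holds.
Roadmap has to happen before Sync — violated.
One-on-one must start at one of 10am through 2pm (inclusive) — holds.
The latest acceptable start time for Demo is 2pm — holds.
Planning is restricted to the 10am to 12pm start slots, inclusive — holds.

No. Roadmap has to happen before Sync is not satisfied.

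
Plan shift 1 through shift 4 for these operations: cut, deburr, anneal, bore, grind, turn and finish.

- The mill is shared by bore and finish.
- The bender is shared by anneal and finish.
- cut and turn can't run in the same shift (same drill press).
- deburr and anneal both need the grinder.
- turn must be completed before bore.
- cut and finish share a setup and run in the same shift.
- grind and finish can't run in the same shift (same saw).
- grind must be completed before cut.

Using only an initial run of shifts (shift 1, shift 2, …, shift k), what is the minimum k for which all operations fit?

3 shifts

The precedence chain requires at least 2 distinct shifts.
Could 2 shifts be enough, i.e. nothing placed later than shift 2? No: bore must come after turn (at shift 1 or later) → {shift 2}; cut must come after grind (at shift 1 or later) → {shift 2}; finish must be in the same shift as cut (in {shift 2}) → {shift 2}; finish can't share with bore (shift 2) → nothing is left.
So 2 shifts is not enough.
3 works (last occupied shift: shift 3): for example grind in shift 1; deburr in shift 1; finish in shift 2; bore in shift 3; anneal in shift 3; turn in shift 1; cut in shift 2.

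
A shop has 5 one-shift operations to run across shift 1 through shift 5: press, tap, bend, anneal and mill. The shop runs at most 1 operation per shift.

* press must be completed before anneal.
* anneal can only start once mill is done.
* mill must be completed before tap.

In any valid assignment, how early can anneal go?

shift 3

Precedence pushes anneal to at least shift 2.
anneal at shift 3 is achievable: anneal -> shift 3, press -> shift 2, mill -> shift 1, tap -> shift 4, bend -> shift 5.
Nothing earlier works — the capacity limit rule out every shift before shift 3.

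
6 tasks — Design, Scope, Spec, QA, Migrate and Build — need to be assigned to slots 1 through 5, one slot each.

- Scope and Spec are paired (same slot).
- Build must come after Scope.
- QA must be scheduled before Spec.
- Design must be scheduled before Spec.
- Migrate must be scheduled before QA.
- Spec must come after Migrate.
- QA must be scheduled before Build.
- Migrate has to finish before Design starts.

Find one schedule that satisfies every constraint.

Migrate in 1; Build in 4; QA in 2; Design in 2; Spec in 3; Scope in 3

Checking: Migrate(1) before Spec(3); Migrate(1) before Design(2); Scope(3) before Build(4); Migrate(1) before QA(2); Design(2) before Spec(3); QA(2) before Spec(3); QA(2) before Build(4); Scope = Spec = 3.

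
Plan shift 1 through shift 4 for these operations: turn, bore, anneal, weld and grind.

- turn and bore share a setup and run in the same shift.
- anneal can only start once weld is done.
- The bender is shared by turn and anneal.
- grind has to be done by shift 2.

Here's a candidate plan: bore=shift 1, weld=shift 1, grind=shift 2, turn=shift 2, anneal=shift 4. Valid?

No. turn and bore share a setup and run in the same shift is not satisfied.

The bender is shared by turn and anneal — holds.
turn and bore share a setup and run in the same shift — violated.
anneal can only start once weld is done — holds.
grind has to be done by shift 2 — holds.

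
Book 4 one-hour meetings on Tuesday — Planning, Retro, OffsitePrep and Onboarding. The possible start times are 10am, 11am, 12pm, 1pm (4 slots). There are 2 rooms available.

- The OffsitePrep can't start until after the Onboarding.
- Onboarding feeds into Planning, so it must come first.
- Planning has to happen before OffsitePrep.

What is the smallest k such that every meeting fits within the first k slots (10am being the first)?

The precedence chain requires at least 3 distinct slots.
With at most 2 per slot and 4 meetings, at least 2 slots are needed.
3 works (last occupied slot: 12pm): for example Onboarding in 10am; Planning in 11am; OffsitePrep in 12pm; Retro in 10am.

3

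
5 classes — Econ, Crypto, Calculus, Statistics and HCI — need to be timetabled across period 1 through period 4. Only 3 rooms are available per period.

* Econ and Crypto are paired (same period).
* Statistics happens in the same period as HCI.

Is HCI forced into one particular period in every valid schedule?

HCI can be period 1 (e.g. Calculus -> period 1, Econ -> period 2, Crypto -> period 2, Statistics -> period 1, HCI -> period 1) or period 2 (e.g. HCI -> period 2; Econ -> period 1; Crypto -> period 1; Statistics -> period 2; Calculus -> period 1).

No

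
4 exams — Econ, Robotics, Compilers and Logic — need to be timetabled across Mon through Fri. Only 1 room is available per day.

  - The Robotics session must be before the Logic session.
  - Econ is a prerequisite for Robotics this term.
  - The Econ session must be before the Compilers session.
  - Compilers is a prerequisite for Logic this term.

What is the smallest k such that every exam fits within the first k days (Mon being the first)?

The precedence chain requires at least 3 distinct days.
With at most 1 per day and 4 exams, at least 4 days are needed.
4 works (last occupied day: Thu): for example Compilers in Wed; Robotics in Tue; Econ in Mon; Logic in Thu.

4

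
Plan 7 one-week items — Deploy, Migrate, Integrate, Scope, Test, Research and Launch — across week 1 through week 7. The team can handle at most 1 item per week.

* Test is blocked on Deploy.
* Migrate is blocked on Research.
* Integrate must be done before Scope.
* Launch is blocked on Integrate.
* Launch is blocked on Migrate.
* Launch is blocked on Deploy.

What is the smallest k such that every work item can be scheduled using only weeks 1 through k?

The precedence chain requires at least 3 distinct weeks.
With at most 1 per week and 7 work items, at least 7 weeks are needed.
7 works (last occupied week: week 7): for example Migrate=week 3, Integrate=week 4, Launch=week 5, Scope=week 6, Deploy=week 1, Research=week 2, Test=week 7.

7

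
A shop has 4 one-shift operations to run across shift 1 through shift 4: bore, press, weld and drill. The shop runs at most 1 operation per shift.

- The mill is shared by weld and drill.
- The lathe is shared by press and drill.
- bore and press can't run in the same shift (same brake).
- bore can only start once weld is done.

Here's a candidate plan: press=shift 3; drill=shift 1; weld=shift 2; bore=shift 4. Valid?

The mill is shared by weld and drill — holds.
bore can only start once weld is done — holds.
The lathe is shared by press and drill — holds.
bore and press can't run in the same shift (same brake) — holds.
The shop runs at most 1 operation per shift — holds.

Valid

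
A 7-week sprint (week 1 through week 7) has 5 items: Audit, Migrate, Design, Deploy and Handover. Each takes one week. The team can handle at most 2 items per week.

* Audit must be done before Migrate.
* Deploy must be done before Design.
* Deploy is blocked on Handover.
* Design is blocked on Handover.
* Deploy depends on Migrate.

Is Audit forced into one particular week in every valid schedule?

Audit can be week 1 (e.g. Design=week 4; Deploy=week 3; Migrate=week 2; Audit=week 1; Handover=week 1) or week 2 (e.g. Design in week 5, Handover in week 1, Audit in week 2, Migrate in week 3, Deploy in week 4).

No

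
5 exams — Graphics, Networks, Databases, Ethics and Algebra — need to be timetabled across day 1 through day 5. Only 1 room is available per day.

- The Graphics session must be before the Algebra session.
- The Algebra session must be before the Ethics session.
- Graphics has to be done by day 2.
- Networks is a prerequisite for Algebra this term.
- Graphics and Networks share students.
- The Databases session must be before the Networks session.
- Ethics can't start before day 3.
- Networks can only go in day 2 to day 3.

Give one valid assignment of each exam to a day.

Databases=day 2, Networks=day 3, Algebra=day 4, Graphics=day 1, Ethics=day 5

Checking: Algebra(day 4) before Ethics(day 5); Databases(day 2) before Networks(day 3); Networks(day 3) before Algebra(day 4); Graphics(day 1) before Algebra(day 4); Graphics(day 1) != Networks(day 3); Ethics=day 5 in [day 3,day 5]; Graphics=day 1 in [day 1,day 2]; Networks=day 3 in [day 2,day 3]; max 1 per day (cap 1).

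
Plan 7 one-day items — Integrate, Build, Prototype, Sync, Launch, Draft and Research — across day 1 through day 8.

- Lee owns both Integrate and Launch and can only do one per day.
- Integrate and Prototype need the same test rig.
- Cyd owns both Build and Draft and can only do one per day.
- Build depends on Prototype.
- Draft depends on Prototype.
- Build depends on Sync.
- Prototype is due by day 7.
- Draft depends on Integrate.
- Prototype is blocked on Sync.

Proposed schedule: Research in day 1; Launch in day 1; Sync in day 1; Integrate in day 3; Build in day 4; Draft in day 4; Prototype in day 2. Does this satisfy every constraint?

Build depends on Prototype — holds.
Draft depends on Integrate — holds.
Integrate and Prototype need the same test rig — holds.
Lee owns both Integrate and Launch and can only do one per day — holds.
Prototype is blocked on Sync — holds.
Build depends on Sync — holds.
Prototype is due by day 7 — holds.
Draft depends on Prototype — holds.
Cyd owns both Build and Draft and can only do one per day — violated.

Invalid. Cyd owns both Build and Draft and can only do one per day.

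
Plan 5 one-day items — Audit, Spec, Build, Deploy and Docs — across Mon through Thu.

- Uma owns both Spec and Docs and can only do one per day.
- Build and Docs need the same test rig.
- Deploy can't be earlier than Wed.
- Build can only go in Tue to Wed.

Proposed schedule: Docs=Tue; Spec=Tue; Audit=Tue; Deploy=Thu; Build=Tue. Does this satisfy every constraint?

Deploy can't be earlier than Wed — holds.
Uma owns both Spec and Docs and can only do one per day — violated.
Build and Docs need the same test rig — violated.
Build can only go in Tue to Wed — holds.

No. Uma owns both Spec and Docs and can only do one per day is not satisfied.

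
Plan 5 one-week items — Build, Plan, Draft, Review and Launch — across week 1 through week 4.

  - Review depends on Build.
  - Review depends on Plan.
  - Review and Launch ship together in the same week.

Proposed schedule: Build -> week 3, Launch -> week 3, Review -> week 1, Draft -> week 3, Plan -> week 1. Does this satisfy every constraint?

Invalid. Review depends on Build.

Review and Launch ship together in the same week — violated.
Review depends on Build — violated.
Review depends on Plan — violated.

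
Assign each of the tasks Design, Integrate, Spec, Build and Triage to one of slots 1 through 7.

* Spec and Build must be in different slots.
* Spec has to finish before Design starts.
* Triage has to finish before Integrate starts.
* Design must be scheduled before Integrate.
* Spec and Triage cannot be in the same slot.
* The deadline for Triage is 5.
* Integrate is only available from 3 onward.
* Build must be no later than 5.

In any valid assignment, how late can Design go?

Precedence pushes Design to at least 2; downstream work caps Design at 6.
Design at 6 is achievable: Build -> 1; Spec -> 2; Integrate -> 7; Triage -> 1; Design -> 6.

6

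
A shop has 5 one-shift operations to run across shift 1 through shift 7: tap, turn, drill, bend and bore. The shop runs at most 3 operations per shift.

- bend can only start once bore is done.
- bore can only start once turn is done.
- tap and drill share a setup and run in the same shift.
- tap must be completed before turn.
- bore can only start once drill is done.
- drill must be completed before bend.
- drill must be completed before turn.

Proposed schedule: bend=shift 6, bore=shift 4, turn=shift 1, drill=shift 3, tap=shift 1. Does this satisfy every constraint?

No. drill must be completed before turn is not satisfied.

tap must be completed before turn — violated.
The shop runs at most 3 operations per shift — holds.
drill must be completed before turn — violated.
bore can only start once drill is done — holds.
tap and drill share a setup and run in the same shift — violated.
drill must be completed before bend — holds.
bend can only start once bore is done — holds.
bore can only start once turn is done — holds.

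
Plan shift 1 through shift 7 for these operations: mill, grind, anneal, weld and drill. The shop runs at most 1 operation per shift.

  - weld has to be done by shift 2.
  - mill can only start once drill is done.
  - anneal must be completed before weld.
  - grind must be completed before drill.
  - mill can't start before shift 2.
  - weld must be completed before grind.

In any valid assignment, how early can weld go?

shift 2

Precedence pushes weld to at least shift 2; weld's own window allows nothing later than shift 2.
weld at shift 2 is achievable: drill=shift 4; grind=shift 3; mill=shift 5; anneal=shift 1; weld=shift 2.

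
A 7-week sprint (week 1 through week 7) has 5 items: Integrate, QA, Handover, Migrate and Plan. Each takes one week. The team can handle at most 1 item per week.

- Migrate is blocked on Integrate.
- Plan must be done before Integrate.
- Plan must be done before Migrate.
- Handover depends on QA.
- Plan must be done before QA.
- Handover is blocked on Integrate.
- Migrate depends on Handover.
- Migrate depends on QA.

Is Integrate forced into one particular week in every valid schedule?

Integrate can be week 2 (e.g. Migrate in week 5, Plan in week 1, Handover in week 4, Integrate in week 2, QA in week 3) or week 3 (e.g. QA -> week 2; Plan -> week 1; Migrate -> week 5; Integrate -> week 3; Handover -> week 4).

No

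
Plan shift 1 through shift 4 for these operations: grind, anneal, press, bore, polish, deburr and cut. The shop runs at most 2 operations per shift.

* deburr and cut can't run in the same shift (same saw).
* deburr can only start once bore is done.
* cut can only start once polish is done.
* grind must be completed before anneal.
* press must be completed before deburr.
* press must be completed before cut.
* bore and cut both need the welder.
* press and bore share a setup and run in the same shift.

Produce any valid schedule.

cut=shift 3; bore=shift 1; deburr=shift 2; grind=shift 3; anneal=shift 4; press=shift 1; polish=shift 2

Checking: bore(shift 1) before deburr(shift 2); press(shift 1) before deburr(shift 2); polish(shift 2) before cut(shift 3); grind(shift 3) before anneal(shift 4); press(shift 1) before cut(shift 3); bore(shift 1) != cut(shift 3); deburr(shift 2) != cut(shift 3); press = bore = shift 1; max 2 per shift (cap 2).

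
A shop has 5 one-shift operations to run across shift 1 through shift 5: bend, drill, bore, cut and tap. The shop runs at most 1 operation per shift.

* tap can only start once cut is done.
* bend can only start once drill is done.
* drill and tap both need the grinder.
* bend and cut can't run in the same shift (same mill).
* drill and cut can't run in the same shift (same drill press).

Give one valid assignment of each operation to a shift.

bend in shift 2; cut in shift 3; drill in shift 1; tap in shift 4; bore in shift 5

Checking: cut(shift 3) before tap(shift 4); drill(shift 1) before bend(shift 2); drill(shift 1) != cut(shift 3); bend(shift 2) != cut(shift 3); drill(shift 1) != tap(shift 4); max 1 per shift (cap 1).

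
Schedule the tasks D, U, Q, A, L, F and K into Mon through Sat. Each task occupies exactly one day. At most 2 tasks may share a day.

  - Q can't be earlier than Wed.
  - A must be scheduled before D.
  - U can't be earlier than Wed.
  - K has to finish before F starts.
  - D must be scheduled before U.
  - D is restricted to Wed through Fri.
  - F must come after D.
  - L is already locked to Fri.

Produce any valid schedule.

L=Fri, F=Thu, K=Mon, A=Mon, U=Thu, D=Wed, Q=Wed

Checking: D(Wed) before F(Thu); K(Mon) before F(Thu); D(Wed) before U(Thu); A(Mon) before D(Wed); L=Fri in [Fri,Fri]; Q=Wed in [Wed,Sat]; D=Wed in [Wed,Fri]; U=Thu in [Wed,Sat]; max 2 per day (cap 2).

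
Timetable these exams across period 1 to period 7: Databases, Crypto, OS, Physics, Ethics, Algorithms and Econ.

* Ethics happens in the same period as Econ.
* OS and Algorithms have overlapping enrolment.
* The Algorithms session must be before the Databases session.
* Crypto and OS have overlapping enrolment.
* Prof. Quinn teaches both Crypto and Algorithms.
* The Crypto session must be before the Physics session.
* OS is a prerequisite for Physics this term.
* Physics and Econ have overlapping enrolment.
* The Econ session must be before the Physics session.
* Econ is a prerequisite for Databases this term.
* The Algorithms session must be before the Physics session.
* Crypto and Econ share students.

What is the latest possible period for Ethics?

Ethics must be in the same period as Econ, which can't be after period 6, so Ethics is at most period 6.
Ethics at period 6 is achievable: Econ=period 6; Databases=period 7; Algorithms=period 1; Crypto=period 2; Physics=period 7; Ethics=period 6; OS=period 3.

period 6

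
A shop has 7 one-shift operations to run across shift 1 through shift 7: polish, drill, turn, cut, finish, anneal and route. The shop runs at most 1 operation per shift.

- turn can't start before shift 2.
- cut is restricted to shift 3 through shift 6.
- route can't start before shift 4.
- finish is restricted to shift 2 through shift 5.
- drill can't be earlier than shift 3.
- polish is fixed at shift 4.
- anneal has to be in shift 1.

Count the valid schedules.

Splitting on drill: it can be shift 3 (5), shift 5 (4), shift 6 (5), shift 7 (7). Listing each branch's schedules as (polish, turn, cut, finish, anneal, route) by shift number:
drill=shift 3: (4,2,6,5,1,7) (4,5,6,2,1,7) (4,6,5,2,1,7) (4,7,5,2,1,6) (4,7,6,2,1,5) — 5.
drill=shift 5: (4,2,6,3,1,7) (4,3,6,2,1,7) (4,6,3,2,1,7) (4,7,3,2,1,6) — 4.
drill=shift 6: (4,2,3,5,1,7) (4,2,5,3,1,7) (4,3,5,2,1,7) (4,5,3,2,1,7) (4,7,3,2,1,5) — 5.
drill=shift 7: (4,2,3,5,1,6) (4,2,5,3,1,6) (4,2,6,3,1,5) (4,3,5,2,1,6) (4,3,6,2,1,5) (4,5,3,2,1,6) (4,6,3,2,1,5) — 7.
Summing: 5 + 4 + 5 + 7 = 21.

21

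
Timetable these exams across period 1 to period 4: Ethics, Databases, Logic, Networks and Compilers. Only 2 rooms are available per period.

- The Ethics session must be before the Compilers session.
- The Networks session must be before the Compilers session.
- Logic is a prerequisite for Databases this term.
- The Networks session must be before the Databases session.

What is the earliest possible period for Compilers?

period 2

Precedence pushes Compilers to at least period 2.
Compilers at period 2 is achievable: Logic=period 2, Databases=period 3, Ethics=period 1, Networks=period 1, Compilers=period 2.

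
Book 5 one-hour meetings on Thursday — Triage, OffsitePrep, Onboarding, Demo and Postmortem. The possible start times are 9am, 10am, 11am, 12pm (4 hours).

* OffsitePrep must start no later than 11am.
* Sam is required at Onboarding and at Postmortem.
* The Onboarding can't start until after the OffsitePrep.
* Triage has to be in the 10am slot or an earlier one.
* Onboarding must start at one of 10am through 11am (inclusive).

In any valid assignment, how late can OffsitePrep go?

10am

OffsitePrep's own window allows nothing later than 11am; downstream work caps OffsitePrep at 10am.
OffsitePrep at 10am is achievable: Triage -> 9am, Onboarding -> 11am, Postmortem -> 9am, Demo -> 9am, OffsitePrep -> 10am.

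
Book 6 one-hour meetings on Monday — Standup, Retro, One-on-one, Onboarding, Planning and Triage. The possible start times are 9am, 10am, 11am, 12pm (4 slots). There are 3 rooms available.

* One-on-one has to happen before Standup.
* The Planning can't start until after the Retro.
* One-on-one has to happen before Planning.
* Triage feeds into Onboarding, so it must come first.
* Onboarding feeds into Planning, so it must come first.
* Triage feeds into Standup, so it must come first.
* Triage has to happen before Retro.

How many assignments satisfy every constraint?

Splitting on Standup: it can be 10am (5), 11am (12), 12pm (17). Listing each branch's schedules as (Retro, One-on-one, Onboarding, Planning, Triage):
Standup=10am: (10am,9am,10am,11am,9am) (10am,9am,10am,12pm,9am) (10am,9am,11am,12pm,9am) (11am,9am,10am,12pm,9am) (11am,9am,11am,12pm,9am) — 5.
Standup=11am: (10am,9am,10am,11am,9am) (10am,9am,10am,12pm,9am) (10am,9am,11am,12pm,9am) (10am,10am,10am,11am,9am) (10am,10am,10am,12pm,9am) (10am,10am,11am,12pm,9am) (11am,9am,10am,12pm,9am) (11am,9am,11am,12pm,9am) (11am,9am,11am,12pm,10am) (11am,10am,10am,12pm,9am) (11am,10am,11am,12pm,9am) (11am,10am,11am,12pm,10am) — 12.
Standup=12pm: (10am,9am,10am,11am,9am) (10am,9am,10am,12pm,9am) (10am,9am,11am,12pm,9am) (10am,10am,10am,11am,9am) (10am,10am,10am,12pm,9am) (10am,10am,11am,12pm,9am) (10am,11am,10am,12pm,9am) (10am,11am,11am,12pm,9am) (11am,9am,10am,12pm,9am) (11am,9am,11am,12pm,9am) (11am,9am,11am,12pm,10am) (11am,10am,10am,12pm,9am) (11am,10am,11am,12pm,9am) (11am,10am,11am,12pm,10am) (11am,11am,10am,12pm,9am) (11am,11am,11am,12pm,9am) (11am,11am,11am,12pm,10am) — 17.
Summing: 5 + 12 + 17 = 34.

34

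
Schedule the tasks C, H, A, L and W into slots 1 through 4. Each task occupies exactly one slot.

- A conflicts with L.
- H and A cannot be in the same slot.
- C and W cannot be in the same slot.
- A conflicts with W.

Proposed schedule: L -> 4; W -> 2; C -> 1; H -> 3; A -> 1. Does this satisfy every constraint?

Yes, all constraints hold

A conflicts with L — holds.
A conflicts with W — holds.
C and W cannot be in the same slot — holds.
H and A cannot be in the same slot — holds.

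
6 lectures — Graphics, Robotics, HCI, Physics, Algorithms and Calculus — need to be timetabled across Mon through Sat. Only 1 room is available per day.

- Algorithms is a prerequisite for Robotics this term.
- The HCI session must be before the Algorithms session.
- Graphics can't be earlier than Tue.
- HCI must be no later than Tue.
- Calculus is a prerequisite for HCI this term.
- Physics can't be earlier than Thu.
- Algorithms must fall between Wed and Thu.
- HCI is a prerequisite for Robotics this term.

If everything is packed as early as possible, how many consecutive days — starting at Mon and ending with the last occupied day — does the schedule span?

The precedence chain requires at least 4 distinct days.
With at most 1 per day and 6 lectures, at least 6 days are needed.
6 works (last occupied day: Sat): for example Physics=Thu; Calculus=Mon; HCI=Tue; Graphics=Fri; Algorithms=Wed; Robotics=Sat.

6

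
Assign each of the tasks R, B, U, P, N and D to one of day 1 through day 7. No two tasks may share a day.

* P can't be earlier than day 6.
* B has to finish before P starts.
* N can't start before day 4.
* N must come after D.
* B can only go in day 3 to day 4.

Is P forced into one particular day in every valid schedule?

P can be day 6 (e.g. R in day 2; B in day 3; P in day 6; N in day 4; U in day 5; D in day 1) or day 7 (e.g. U=day 5, N=day 4, P=day 7, R=day 2, D=day 1, B=day 3).

No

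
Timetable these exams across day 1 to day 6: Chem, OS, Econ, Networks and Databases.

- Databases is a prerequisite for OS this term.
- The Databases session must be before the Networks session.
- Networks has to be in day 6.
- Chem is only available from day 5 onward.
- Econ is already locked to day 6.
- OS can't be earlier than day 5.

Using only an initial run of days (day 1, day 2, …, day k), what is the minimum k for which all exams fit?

6 days

The precedence chain requires at least 2 distinct days.
Econ can't be placed before day 6, so the schedule must run through at least day 6.
6 works (last occupied day: day 6): for example Networks in day 6; Econ in day 6; Databases in day 1; OS in day 5; Chem in day 5.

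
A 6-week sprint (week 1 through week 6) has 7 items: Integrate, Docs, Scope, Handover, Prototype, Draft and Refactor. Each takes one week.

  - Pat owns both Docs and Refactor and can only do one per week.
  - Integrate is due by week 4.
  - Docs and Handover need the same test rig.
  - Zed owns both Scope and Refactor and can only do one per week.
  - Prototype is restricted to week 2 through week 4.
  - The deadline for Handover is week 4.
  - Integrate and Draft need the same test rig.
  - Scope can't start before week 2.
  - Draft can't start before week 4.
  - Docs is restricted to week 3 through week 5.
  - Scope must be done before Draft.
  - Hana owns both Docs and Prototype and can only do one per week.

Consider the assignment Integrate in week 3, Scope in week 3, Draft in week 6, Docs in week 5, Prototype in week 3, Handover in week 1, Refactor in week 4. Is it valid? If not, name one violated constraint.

Integrate and Draft need the same test rig — holds.
Scope can't start before week 2 — holds.
Integrate is due by week 4 — holds.
Hana owns both Docs and Prototype and can only do one per week — holds.
Zed owns both Scope and Refactor and can only do one per week — holds.
The deadline for Handover is week 4 — holds.
Prototype is restricted to week 2 through week 4 — holds.
Pat owns both Docs and Refactor and can only do one per week — holds.
Scope must be done before Draft — holds.
Docs and Handover need the same test rig — holds.
Docs is restricted to week 3 through week 5 — holds.
Draft can't start before week 4 — holds.

Valid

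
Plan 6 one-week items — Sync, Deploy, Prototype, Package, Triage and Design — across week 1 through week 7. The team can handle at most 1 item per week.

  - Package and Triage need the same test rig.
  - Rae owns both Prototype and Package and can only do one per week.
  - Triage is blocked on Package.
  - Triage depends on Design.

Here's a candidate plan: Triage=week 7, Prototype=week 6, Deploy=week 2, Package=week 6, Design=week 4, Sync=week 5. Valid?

Triage is blocked on Package — holds.
Triage depends on Design — holds.
The team can handle at most 1 item per week — violated.
Rae owns both Prototype and Package and can only do one per week — violated.
Package and Triage need the same test rig — holds.

Invalid. Rae owns both Prototype and Package and can only do one per week.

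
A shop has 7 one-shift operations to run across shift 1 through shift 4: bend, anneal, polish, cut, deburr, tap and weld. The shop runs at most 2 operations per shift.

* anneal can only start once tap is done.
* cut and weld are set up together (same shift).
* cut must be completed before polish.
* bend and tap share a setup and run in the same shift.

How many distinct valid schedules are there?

20

Splitting on bend: it can be shift 1 (9), shift 2 (7), shift 3 (4). Listing each branch's schedules as (anneal, polish, cut, deburr, tap, weld) by shift number:
bend=shift 1: (2,4,3,2,1,3) (2,4,3,4,1,3) (3,3,2,4,1,2) (3,4,2,3,1,2) (3,4,2,4,1,2) (4,3,2,3,1,2) (4,3,2,4,1,2) (4,4,2,3,1,2) (4,4,3,2,1,3) — 9.
bend=shift 2: (3,3,1,4,2,1) (3,4,1,3,2,1) (3,4,1,4,2,1) (4,3,1,3,2,1) (4,3,1,4,2,1) (4,4,1,3,2,1) (4,4,3,1,2,3) — 7.
bend=shift 3: (4,2,1,2,3,1) (4,2,1,4,3,1) (4,4,1,2,3,1) (4,4,2,1,3,2) — 4.
Summing: 9 + 7 + 4 = 20.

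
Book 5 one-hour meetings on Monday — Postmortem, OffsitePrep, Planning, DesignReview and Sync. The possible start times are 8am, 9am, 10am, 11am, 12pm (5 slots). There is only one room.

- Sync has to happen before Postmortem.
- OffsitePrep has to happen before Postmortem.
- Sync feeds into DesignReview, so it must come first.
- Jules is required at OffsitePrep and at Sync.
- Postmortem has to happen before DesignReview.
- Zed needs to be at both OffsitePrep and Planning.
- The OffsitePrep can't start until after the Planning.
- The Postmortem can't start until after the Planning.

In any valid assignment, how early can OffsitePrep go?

Precedence pushes OffsitePrep to at least 9am; downstream work caps OffsitePrep at 10am.
OffsitePrep at 9am is achievable: Planning -> 8am, OffsitePrep -> 9am, DesignReview -> 12pm, Postmortem -> 11am, Sync -> 10am.

9am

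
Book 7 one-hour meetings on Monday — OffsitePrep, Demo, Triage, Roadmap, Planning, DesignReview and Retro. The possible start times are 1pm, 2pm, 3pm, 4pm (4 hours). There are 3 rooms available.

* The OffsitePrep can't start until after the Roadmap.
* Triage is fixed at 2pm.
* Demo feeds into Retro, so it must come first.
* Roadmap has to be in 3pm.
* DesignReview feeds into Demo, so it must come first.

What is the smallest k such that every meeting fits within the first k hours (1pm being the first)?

The precedence chain requires at least 3 distinct hours.
With at most 3 per hour and 7 meetings, at least 3 hours are needed.
Propagating the time windows through the other constraints, OffsitePrep can't land before 4pm — that is hour 4 counting from 1pm — so the schedule must run through at least 4 hours.
4 works (last occupied hour: 4pm): for example OffsitePrep -> 4pm, Triage -> 2pm, Planning -> 1pm, Retro -> 3pm, Demo -> 2pm, DesignReview -> 1pm, Roadmap -> 3pm.

4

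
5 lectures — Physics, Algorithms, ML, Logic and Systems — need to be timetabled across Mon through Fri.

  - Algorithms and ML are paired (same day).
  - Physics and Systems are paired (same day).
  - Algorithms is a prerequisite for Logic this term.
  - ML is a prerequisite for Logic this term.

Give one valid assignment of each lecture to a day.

Systems in Mon; Logic in Tue; ML in Mon; Physics in Mon; Algorithms in Mon

Checking: Algorithms(Mon) before Logic(Tue); ML(Mon) before Logic(Tue); Algorithms = ML = Mon; Physics = Systems = Mon.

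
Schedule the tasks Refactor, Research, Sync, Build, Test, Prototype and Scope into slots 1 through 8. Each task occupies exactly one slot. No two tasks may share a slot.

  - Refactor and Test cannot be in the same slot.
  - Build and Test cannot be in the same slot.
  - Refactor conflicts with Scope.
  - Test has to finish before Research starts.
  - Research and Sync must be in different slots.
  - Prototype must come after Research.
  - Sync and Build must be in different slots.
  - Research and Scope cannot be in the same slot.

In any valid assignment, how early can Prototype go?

Precedence pushes Prototype to at least 3.
Prototype at 3 is achievable: Sync=5; Scope=7; Build=6; Research=2; Prototype=3; Test=1; Refactor=4.

3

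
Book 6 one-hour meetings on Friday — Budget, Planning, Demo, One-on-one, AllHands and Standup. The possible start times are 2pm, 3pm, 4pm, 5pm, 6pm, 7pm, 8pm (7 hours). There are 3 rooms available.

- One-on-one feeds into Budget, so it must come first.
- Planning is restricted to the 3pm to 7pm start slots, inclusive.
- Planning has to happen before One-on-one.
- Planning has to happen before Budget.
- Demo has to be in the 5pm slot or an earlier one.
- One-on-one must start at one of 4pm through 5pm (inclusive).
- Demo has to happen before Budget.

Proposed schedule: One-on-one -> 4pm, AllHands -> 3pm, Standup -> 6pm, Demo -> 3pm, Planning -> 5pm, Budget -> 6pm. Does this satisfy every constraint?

Invalid. Planning has to happen before One-on-one.

Planning has to happen before Budget — holds.
Demo has to be in the 5pm slot or an earlier one — holds.
One-on-one feeds into Budget, so it must come first — holds.
There are 3 rooms available — holds.
One-on-one must start at one of 4pm through 5pm (inclusive) — holds.
Planning is restricted to the 3pm to 7pm start slots, inclusive — holds.
Demo has to happen before Budget — holds.
Planning has to happen before One-on-one — violated.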